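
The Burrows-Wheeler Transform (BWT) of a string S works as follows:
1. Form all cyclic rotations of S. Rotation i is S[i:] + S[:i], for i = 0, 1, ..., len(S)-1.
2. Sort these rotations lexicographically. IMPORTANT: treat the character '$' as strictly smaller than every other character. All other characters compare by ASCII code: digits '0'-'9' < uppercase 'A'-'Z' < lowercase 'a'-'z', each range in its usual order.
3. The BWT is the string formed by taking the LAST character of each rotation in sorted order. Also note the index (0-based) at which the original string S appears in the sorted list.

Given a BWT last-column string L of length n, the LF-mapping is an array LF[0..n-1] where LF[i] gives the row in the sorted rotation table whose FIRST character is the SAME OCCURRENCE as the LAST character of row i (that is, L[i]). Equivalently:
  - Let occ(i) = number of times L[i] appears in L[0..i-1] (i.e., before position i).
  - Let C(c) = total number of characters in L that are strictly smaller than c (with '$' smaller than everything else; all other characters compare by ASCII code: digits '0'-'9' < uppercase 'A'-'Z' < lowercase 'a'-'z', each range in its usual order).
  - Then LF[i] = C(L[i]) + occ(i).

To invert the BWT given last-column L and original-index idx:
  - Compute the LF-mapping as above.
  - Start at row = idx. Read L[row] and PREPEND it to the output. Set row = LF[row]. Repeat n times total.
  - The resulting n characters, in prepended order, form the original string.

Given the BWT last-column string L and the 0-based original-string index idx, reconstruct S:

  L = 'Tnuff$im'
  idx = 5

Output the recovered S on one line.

LF mapping: 1 6 7 2 3 0 4 5
Walk LF starting at row 5, prepending L[row]:
  step 1: row=5, L[5]='$', prepend. Next row=LF[5]=0
  step 2: row=0, L[0]='T', prepend. Next row=LF[0]=1
  step 3: row=1, L[1]='n', prepend. Next row=LF[1]=6
  step 4: row=6, L[6]='i', prepend. Next row=LF[6]=4
  step 5: row=4, L[4]='f', prepend. Next row=LF[4]=3
  step 6: row=3, L[3]='f', prepend. Next row=LF[3]=2
  step 7: row=2, L[2]='u', prepend. Next row=LF[2]=7
  step 8: row=7, L[7]='m', prepend. Next row=LF[7]=5
Reversed output: muffinT$

Answer: muffinT$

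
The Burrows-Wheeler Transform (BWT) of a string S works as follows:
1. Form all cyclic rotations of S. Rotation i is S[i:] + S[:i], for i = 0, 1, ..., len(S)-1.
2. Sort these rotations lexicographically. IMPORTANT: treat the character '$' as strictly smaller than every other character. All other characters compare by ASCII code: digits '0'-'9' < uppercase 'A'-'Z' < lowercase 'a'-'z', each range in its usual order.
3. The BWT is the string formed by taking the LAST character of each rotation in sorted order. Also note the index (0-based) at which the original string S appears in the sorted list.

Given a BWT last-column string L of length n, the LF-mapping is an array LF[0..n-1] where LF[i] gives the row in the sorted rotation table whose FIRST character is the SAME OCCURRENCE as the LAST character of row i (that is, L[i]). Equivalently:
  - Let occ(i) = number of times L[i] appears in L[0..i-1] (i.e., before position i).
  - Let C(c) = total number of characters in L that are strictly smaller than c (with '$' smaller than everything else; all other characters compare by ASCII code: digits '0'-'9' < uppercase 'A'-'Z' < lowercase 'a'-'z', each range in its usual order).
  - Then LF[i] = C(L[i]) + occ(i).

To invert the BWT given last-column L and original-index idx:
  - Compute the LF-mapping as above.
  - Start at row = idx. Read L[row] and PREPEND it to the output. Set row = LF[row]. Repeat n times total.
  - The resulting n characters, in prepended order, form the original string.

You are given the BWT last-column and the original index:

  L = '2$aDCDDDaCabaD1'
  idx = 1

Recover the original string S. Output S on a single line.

LF mapping: 2 0 10 5 3 6 7 8 11 4 12 14 13 9 1
Walk LF starting at row 1, prepending L[row]:
  step 1: row=1, L[1]='$', prepend. Next row=LF[1]=0
  step 2: row=0, L[0]='2', prepend. Next row=LF[0]=2
  step 3: row=2, L[2]='a', prepend. Next row=LF[2]=10
  step 4: row=10, L[10]='a', prepend. Next row=LF[10]=12
  step 5: row=12, L[12]='a', prepend. Next row=LF[12]=13
  step 6: row=13, L[13]='D', prepend. Next row=LF[13]=9
  step 7: row=9, L[9]='C', prepend. Next row=LF[9]=4
  step 8: row=4, L[4]='C', prepend. Next row=LF[4]=3
  step 9: row=3, L[3]='D', prepend. Next row=LF[3]=5
  step 10: row=5, L[5]='D', prepend. Next row=LF[5]=6
  step 11: row=6, L[6]='D', prepend. Next row=LF[6]=7
  step 12: row=7, L[7]='D', prepend. Next row=LF[7]=8
  step 13: row=8, L[8]='a', prepend. Next row=LF[8]=11
  step 14: row=11, L[11]='b', prepend. Next row=LF[11]=14
  step 15: row=14, L[14]='1', prepend. Next row=LF[14]=1
Reversed output: 1baDDDDCCDaaa2$

Answer: 1baDDDDCCDaaa2$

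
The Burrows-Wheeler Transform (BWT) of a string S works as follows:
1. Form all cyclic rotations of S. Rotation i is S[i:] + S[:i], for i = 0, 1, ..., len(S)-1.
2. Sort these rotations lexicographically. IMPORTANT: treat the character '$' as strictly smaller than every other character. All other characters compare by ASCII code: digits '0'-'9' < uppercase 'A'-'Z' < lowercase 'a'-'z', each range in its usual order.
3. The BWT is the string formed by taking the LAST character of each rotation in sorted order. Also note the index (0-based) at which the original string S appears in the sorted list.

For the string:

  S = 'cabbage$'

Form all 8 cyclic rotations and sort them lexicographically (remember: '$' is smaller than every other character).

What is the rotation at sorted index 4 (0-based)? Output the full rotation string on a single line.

All 8 rotations (rotation i = S[i:]+S[:i]):
  rot[0] = cabbage$
  rot[1] = abbage$c
  rot[2] = bbage$ca
  rot[3] = bage$cab
  rot[4] = age$cabb
  rot[5] = ge$cabba
  rot[6] = e$cabbag
  rot[7] = $cabbage
Sorted (with $ < everything):
  sorted[0] = $cabbage
  sorted[1] = abbage$c
  sorted[2] = age$cabb
  sorted[3] = bage$cab
  sorted[4] = bbage$ca
  sorted[5] = cabbage$
  sorted[6] = e$cabbag
  sorted[7] = ge$cabba
sorted[4] = bbage$ca

Answer: bbage$ca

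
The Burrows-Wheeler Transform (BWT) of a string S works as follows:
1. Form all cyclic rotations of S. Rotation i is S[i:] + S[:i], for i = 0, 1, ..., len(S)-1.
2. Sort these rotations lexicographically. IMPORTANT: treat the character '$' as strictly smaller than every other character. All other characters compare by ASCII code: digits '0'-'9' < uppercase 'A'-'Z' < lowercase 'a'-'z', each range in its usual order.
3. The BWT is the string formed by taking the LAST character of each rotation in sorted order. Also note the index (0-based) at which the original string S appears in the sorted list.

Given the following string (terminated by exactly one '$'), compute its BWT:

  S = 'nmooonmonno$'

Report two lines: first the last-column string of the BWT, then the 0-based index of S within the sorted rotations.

Answer: onno$onnomom
4

Derivation:
All 12 rotations (rotation i = S[i:]+S[:i]):
  rot[0] = nmooonmonno$
  rot[1] = mooonmonno$n
  rot[2] = ooonmonno$nm
  rot[3] = oonmonno$nmo
  rot[4] = onmonno$nmoo
  rot[5] = nmonno$nmooo
  rot[6] = monno$nmooon
  rot[7] = onno$nmooonm
  rot[8] = nno$nmooonmo
  rot[9] = no$nmooonmon
  rot[10] = o$nmooonmonn
  rot[11] = $nmooonmonno
Sorted (with $ < everything):
  sorted[0] = $nmooonmonno  (last char: 'o')
  sorted[1] = monno$nmooon  (last char: 'n')
  sorted[2] = mooonmonno$n  (last char: 'n')
  sorted[3] = nmonno$nmooo  (last char: 'o')
  sorted[4] = nmooonmonno$  (last char: '$')
  sorted[5] = nno$nmooonmo  (last char: 'o')
  sorted[6] = no$nmooonmon  (last char: 'n')
  sorted[7] = o$nmooonmonn  (last char: 'n')
  sorted[8] = onmonno$nmoo  (last char: 'o')
  sorted[9] = onno$nmooonm  (last char: 'm')
  sorted[10] = oonmonno$nmo  (last char: 'o')
  sorted[11] = ooonmonno$nm  (last char: 'm')
Last column: onno$onnomom
Original string S is at sorted index 4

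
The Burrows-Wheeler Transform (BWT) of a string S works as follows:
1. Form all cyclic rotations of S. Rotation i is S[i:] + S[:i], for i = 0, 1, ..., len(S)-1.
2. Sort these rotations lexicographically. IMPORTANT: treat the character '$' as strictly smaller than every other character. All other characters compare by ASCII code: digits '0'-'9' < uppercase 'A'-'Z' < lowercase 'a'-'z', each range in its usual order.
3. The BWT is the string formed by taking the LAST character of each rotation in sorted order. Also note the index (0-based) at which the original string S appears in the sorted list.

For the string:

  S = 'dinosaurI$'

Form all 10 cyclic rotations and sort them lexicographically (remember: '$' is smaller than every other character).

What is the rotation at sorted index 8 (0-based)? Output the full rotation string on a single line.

Answer: saurI$dino

Derivation:
All 10 rotations (rotation i = S[i:]+S[:i]):
  rot[0] = dinosaurI$
  rot[1] = inosaurI$d
  rot[2] = nosaurI$di
  rot[3] = osaurI$din
  rot[4] = saurI$dino
  rot[5] = aurI$dinos
  rot[6] = urI$dinosa
  rot[7] = rI$dinosau
  rot[8] = I$dinosaur
  rot[9] = $dinosaurI
Sorted (with $ < everything):
  sorted[0] = $dinosaurI
  sorted[1] = I$dinosaur
  sorted[2] = aurI$dinos
  sorted[3] = dinosaurI$
  sorted[4] = inosaurI$d
  sorted[5] = nosaurI$di
  sorted[6] = osaurI$din
  sorted[7] = rI$dinosau
  sorted[8] = saurI$dino
  sorted[9] = urI$dinosa
sorted[8] = saurI$dino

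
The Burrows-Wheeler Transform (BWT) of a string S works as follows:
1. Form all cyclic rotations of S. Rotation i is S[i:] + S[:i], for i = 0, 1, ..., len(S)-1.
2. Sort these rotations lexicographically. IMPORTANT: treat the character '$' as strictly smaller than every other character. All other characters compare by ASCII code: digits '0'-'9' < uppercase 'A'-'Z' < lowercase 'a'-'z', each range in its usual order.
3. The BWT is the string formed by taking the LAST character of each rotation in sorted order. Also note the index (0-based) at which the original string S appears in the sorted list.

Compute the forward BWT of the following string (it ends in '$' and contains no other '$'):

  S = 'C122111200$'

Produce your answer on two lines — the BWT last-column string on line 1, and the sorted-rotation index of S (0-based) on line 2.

All 11 rotations (rotation i = S[i:]+S[:i]):
  rot[0] = C122111200$
  rot[1] = 122111200$C
  rot[2] = 22111200$C1
  rot[3] = 2111200$C12
  rot[4] = 111200$C122
  rot[5] = 11200$C1221
  rot[6] = 1200$C12211
  rot[7] = 200$C122111
  rot[8] = 00$C1221112
  rot[9] = 0$C12211120
  rot[10] = $C122111200
Sorted (with $ < everything):
  sorted[0] = $C122111200  (last char: '0')
  sorted[1] = 0$C12211120  (last char: '0')
  sorted[2] = 00$C1221112  (last char: '2')
  sorted[3] = 111200$C122  (last char: '2')
  sorted[4] = 11200$C1221  (last char: '1')
  sorted[5] = 1200$C12211  (last char: '1')
  sorted[6] = 122111200$C  (last char: 'C')
  sorted[7] = 200$C122111  (last char: '1')
  sorted[8] = 2111200$C12  (last char: '2')
  sorted[9] = 22111200$C1  (last char: '1')
  sorted[10] = C122111200$  (last char: '$')
Last column: 002211C121$
Original string S is at sorted index 10

Answer: 002211C121$
10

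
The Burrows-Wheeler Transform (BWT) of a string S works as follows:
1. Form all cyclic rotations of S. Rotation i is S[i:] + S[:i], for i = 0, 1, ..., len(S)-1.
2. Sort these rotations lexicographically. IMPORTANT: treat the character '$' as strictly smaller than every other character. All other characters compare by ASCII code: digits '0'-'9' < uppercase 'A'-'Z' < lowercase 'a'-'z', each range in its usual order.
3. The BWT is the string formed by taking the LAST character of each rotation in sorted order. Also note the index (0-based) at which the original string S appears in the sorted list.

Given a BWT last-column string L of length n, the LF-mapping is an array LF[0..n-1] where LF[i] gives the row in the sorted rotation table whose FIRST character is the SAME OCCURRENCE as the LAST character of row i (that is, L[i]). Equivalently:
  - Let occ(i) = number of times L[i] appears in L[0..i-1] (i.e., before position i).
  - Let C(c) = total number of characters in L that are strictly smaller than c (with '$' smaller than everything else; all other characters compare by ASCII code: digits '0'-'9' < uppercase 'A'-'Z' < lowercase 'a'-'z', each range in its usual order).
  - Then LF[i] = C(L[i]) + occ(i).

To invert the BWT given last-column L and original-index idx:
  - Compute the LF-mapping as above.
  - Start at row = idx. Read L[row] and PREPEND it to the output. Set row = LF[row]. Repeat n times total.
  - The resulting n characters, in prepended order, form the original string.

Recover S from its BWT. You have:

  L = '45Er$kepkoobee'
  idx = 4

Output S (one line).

LF mapping: 1 2 3 13 0 8 5 12 9 10 11 4 6 7
Walk LF starting at row 4, prepending L[row]:
  step 1: row=4, L[4]='$', prepend. Next row=LF[4]=0
  step 2: row=0, L[0]='4', prepend. Next row=LF[0]=1
  step 3: row=1, L[1]='5', prepend. Next row=LF[1]=2
  step 4: row=2, L[2]='E', prepend. Next row=LF[2]=3
  step 5: row=3, L[3]='r', prepend. Next row=LF[3]=13
  step 6: row=13, L[13]='e', prepend. Next row=LF[13]=7
  step 7: row=7, L[7]='p', prepend. Next row=LF[7]=12
  step 8: row=12, L[12]='e', prepend. Next row=LF[12]=6
  step 9: row=6, L[6]='e', prepend. Next row=LF[6]=5
  step 10: row=5, L[5]='k', prepend. Next row=LF[5]=8
  step 11: row=8, L[8]='k', prepend. Next row=LF[8]=9
  step 12: row=9, L[9]='o', prepend. Next row=LF[9]=10
  step 13: row=10, L[10]='o', prepend. Next row=LF[10]=11
  step 14: row=11, L[11]='b', prepend. Next row=LF[11]=4
Reversed output: bookkeeperE54$

Answer: bookkeeperE54$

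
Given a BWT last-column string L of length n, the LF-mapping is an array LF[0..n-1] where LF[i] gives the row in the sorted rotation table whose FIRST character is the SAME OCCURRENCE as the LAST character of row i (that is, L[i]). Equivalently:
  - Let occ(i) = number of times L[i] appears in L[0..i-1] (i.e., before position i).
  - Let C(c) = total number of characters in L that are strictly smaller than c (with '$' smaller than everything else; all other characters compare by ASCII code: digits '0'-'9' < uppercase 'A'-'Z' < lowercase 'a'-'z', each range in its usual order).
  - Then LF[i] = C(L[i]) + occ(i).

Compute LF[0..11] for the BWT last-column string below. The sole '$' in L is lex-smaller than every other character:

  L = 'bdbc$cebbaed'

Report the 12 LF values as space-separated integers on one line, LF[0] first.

Answer: 2 8 3 6 0 7 10 4 5 1 11 9

Derivation:
Char counts: '$':1, 'a':1, 'b':4, 'c':2, 'd':2, 'e':2
C (first-col start): C('$')=0, C('a')=1, C('b')=2, C('c')=6, C('d')=8, C('e')=10
L[0]='b': occ=0, LF[0]=C('b')+0=2+0=2
L[1]='d': occ=0, LF[1]=C('d')+0=8+0=8
L[2]='b': occ=1, LF[2]=C('b')+1=2+1=3
L[3]='c': occ=0, LF[3]=C('c')+0=6+0=6
L[4]='$': occ=0, LF[4]=C('$')+0=0+0=0
L[5]='c': occ=1, LF[5]=C('c')+1=6+1=7
L[6]='e': occ=0, LF[6]=C('e')+0=10+0=10
L[7]='b': occ=2, LF[7]=C('b')+2=2+2=4
L[8]='b': occ=3, LF[8]=C('b')+3=2+3=5
L[9]='a': occ=0, LF[9]=C('a')+0=1+0=1
L[10]='e': occ=1, LF[10]=C('e')+1=10+1=11
L[11]='d': occ=1, LF[11]=C('d')+1=8+1=9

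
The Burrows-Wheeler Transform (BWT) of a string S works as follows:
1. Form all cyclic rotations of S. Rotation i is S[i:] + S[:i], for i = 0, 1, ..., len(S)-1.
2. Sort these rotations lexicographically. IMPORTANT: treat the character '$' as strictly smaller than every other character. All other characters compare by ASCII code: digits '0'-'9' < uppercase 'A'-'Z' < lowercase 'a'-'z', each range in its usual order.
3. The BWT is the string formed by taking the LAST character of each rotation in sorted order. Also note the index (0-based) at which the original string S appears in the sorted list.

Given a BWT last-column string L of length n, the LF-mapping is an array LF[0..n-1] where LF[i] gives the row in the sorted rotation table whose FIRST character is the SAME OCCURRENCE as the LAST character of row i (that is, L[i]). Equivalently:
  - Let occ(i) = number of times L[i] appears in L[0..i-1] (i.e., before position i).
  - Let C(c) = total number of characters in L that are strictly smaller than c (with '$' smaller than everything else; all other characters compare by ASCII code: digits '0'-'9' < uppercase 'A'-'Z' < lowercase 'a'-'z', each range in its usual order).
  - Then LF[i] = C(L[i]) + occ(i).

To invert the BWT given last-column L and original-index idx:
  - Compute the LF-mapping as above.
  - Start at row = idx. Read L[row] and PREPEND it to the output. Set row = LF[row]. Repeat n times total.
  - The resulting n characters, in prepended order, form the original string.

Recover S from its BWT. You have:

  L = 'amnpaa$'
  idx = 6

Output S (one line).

Answer: panama$

Derivation:
LF mapping: 1 4 5 6 2 3 0
Walk LF starting at row 6, prepending L[row]:
  step 1: row=6, L[6]='$', prepend. Next row=LF[6]=0
  step 2: row=0, L[0]='a', prepend. Next row=LF[0]=1
  step 3: row=1, L[1]='m', prepend. Next row=LF[1]=4
  step 4: row=4, L[4]='a', prepend. Next row=LF[4]=2
  step 5: row=2, L[2]='n', prepend. Next row=LF[2]=5
  step 6: row=5, L[5]='a', prepend. Next row=LF[5]=3
  step 7: row=3, L[3]='p', prepend. Next row=LF[3]=6
Reversed output: panama$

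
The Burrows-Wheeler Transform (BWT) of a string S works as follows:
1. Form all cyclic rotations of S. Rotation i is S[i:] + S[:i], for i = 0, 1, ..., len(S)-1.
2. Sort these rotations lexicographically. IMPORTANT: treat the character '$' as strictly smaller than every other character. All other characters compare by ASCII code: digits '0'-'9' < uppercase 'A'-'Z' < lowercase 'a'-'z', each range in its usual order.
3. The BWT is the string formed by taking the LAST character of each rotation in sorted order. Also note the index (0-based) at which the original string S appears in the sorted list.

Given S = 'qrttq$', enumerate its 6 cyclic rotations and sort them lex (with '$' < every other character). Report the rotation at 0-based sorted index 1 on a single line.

All 6 rotations (rotation i = S[i:]+S[:i]):
  rot[0] = qrttq$
  rot[1] = rttq$q
  rot[2] = ttq$qr
  rot[3] = tq$qrt
  rot[4] = q$qrtt
  rot[5] = $qrttq
Sorted (with $ < everything):
  sorted[0] = $qrttq
  sorted[1] = q$qrtt
  sorted[2] = qrttq$
  sorted[3] = rttq$q
  sorted[4] = tq$qrt
  sorted[5] = ttq$qr
sorted[1] = q$qrtt

Answer: q$qrtt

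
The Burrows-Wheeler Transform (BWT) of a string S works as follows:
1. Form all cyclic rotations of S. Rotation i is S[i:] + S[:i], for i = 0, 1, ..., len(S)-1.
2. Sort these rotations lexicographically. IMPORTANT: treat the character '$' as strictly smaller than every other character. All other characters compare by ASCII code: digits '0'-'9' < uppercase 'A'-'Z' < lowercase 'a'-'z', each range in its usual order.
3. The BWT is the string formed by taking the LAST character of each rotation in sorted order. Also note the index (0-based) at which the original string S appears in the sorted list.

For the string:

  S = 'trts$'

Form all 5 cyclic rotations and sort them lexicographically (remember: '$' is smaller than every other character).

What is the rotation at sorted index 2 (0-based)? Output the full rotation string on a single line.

All 5 rotations (rotation i = S[i:]+S[:i]):
  rot[0] = trts$
  rot[1] = rts$t
  rot[2] = ts$tr
  rot[3] = s$trt
  rot[4] = $trts
Sorted (with $ < everything):
  sorted[0] = $trts
  sorted[1] = rts$t
  sorted[2] = s$trt
  sorted[3] = trts$
  sorted[4] = ts$tr
sorted[2] = s$trt

Answer: s$trt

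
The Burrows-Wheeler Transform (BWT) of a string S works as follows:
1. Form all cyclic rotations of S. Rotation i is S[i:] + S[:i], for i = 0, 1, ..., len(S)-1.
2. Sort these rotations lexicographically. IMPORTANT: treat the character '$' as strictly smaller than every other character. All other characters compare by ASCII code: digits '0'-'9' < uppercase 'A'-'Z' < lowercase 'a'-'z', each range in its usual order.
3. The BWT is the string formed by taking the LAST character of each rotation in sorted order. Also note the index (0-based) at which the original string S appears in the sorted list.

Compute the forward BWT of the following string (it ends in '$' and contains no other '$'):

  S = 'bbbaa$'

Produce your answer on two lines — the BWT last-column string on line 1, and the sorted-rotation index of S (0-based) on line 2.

Answer: aabbb$
5

Derivation:
All 6 rotations (rotation i = S[i:]+S[:i]):
  rot[0] = bbbaa$
  rot[1] = bbaa$b
  rot[2] = baa$bb
  rot[3] = aa$bbb
  rot[4] = a$bbba
  rot[5] = $bbbaa
Sorted (with $ < everything):
  sorted[0] = $bbbaa  (last char: 'a')
  sorted[1] = a$bbba  (last char: 'a')
  sorted[2] = aa$bbb  (last char: 'b')
  sorted[3] = baa$bb  (last char: 'b')
  sorted[4] = bbaa$b  (last char: 'b')
  sorted[5] = bbbaa$  (last char: '$')
Last column: aabbb$
Original string S is at sorted index 5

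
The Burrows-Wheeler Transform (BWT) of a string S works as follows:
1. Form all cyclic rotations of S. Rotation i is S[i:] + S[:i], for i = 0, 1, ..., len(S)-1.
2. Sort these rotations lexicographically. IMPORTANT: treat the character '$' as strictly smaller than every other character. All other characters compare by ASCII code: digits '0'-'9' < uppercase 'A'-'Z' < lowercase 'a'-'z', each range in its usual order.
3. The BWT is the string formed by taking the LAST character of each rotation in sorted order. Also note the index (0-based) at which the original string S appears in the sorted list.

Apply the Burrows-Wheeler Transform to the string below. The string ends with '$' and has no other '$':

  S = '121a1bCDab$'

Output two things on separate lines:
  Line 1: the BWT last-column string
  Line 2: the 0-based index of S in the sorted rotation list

All 11 rotations (rotation i = S[i:]+S[:i]):
  rot[0] = 121a1bCDab$
  rot[1] = 21a1bCDab$1
  rot[2] = 1a1bCDab$12
  rot[3] = a1bCDab$121
  rot[4] = 1bCDab$121a
  rot[5] = bCDab$121a1
  rot[6] = CDab$121a1b
  rot[7] = Dab$121a1bC
  rot[8] = ab$121a1bCD
  rot[9] = b$121a1bCDa
  rot[10] = $121a1bCDab
Sorted (with $ < everything):
  sorted[0] = $121a1bCDab  (last char: 'b')
  sorted[1] = 121a1bCDab$  (last char: '$')
  sorted[2] = 1a1bCDab$12  (last char: '2')
  sorted[3] = 1bCDab$121a  (last char: 'a')
  sorted[4] = 21a1bCDab$1  (last char: '1')
  sorted[5] = CDab$121a1b  (last char: 'b')
  sorted[6] = Dab$121a1bC  (last char: 'C')
  sorted[7] = a1bCDab$121  (last char: '1')
  sorted[8] = ab$121a1bCD  (last char: 'D')
  sorted[9] = b$121a1bCDa  (last char: 'a')
  sorted[10] = bCDab$121a1  (last char: '1')
Last column: b$2a1bC1Da1
Original string S is at sorted index 1

Answer: b$2a1bC1Da1
1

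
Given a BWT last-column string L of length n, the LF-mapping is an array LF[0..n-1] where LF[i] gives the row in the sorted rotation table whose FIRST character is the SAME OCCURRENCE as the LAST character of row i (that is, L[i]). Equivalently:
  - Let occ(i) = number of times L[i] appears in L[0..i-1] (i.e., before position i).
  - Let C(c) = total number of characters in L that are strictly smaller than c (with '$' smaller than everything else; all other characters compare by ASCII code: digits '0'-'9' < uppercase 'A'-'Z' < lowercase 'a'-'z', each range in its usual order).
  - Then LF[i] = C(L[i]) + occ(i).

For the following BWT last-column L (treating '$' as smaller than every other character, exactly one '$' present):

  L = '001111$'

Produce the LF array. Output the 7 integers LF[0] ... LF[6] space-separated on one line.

Char counts: '$':1, '0':2, '1':4
C (first-col start): C('$')=0, C('0')=1, C('1')=3
L[0]='0': occ=0, LF[0]=C('0')+0=1+0=1
L[1]='0': occ=1, LF[1]=C('0')+1=1+1=2
L[2]='1': occ=0, LF[2]=C('1')+0=3+0=3
L[3]='1': occ=1, LF[3]=C('1')+1=3+1=4
L[4]='1': occ=2, LF[4]=C('1')+2=3+2=5
L[5]='1': occ=3, LF[5]=C('1')+3=3+3=6
L[6]='$': occ=0, LF[6]=C('$')+0=0+0=0

Answer: 1 2 3 4 5 6 0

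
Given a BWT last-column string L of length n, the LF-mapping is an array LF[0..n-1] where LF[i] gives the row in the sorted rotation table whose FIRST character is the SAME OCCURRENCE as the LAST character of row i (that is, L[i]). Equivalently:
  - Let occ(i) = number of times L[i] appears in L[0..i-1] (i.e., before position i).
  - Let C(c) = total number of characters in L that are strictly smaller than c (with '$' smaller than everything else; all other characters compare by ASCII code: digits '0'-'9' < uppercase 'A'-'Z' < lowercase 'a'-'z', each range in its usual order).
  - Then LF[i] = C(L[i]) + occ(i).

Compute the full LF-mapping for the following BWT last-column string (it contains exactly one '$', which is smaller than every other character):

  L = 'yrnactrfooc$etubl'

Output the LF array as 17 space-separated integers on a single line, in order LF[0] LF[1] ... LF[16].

Answer: 16 11 8 1 3 13 12 6 9 10 4 0 5 14 15 2 7

Derivation:
Char counts: '$':1, 'a':1, 'b':1, 'c':2, 'e':1, 'f':1, 'l':1, 'n':1, 'o':2, 'r':2, 't':2, 'u':1, 'y':1
C (first-col start): C('$')=0, C('a')=1, C('b')=2, C('c')=3, C('e')=5, C('f')=6, C('l')=7, C('n')=8, C('o')=9, C('r')=11, C('t')=13, C('u')=15, C('y')=16
L[0]='y': occ=0, LF[0]=C('y')+0=16+0=16
L[1]='r': occ=0, LF[1]=C('r')+0=11+0=11
L[2]='n': occ=0, LF[2]=C('n')+0=8+0=8
L[3]='a': occ=0, LF[3]=C('a')+0=1+0=1
L[4]='c': occ=0, LF[4]=C('c')+0=3+0=3
L[5]='t': occ=0, LF[5]=C('t')+0=13+0=13
L[6]='r': occ=1, LF[6]=C('r')+1=11+1=12
L[7]='f': occ=0, LF[7]=C('f')+0=6+0=6
L[8]='o': occ=0, LF[8]=C('o')+0=9+0=9
L[9]='o': occ=1, LF[9]=C('o')+1=9+1=10
L[10]='c': occ=1, LF[10]=C('c')+1=3+1=4
L[11]='$': occ=0, LF[11]=C('$')+0=0+0=0
L[12]='e': occ=0, LF[12]=C('e')+0=5+0=5
L[13]='t': occ=1, LF[13]=C('t')+1=13+1=14
L[14]='u': occ=0, LF[14]=C('u')+0=15+0=15
L[15]='b': occ=0, LF[15]=C('b')+0=2+0=2
L[16]='l': occ=0, LF[16]=C('l')+0=7+0=7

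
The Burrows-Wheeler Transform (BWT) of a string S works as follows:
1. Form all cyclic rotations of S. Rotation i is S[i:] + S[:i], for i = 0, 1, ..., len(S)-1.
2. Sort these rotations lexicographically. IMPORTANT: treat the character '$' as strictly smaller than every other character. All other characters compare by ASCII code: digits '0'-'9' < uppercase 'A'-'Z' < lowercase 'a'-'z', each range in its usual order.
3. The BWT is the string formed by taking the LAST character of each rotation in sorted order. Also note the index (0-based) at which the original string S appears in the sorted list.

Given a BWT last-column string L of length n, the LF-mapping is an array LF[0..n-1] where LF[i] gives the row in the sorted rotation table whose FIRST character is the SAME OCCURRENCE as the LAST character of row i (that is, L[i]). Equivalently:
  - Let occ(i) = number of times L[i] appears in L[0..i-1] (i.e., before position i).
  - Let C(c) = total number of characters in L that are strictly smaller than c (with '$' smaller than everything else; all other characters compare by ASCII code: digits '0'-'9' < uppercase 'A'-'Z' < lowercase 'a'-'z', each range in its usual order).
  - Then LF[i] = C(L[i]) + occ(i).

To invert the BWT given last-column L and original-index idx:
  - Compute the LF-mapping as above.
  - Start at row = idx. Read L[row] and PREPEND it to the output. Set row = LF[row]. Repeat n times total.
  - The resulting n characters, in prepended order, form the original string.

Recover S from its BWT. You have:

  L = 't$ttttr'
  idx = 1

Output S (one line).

Answer: rttttt$

Derivation:
LF mapping: 2 0 3 4 5 6 1
Walk LF starting at row 1, prepending L[row]:
  step 1: row=1, L[1]='$', prepend. Next row=LF[1]=0
  step 2: row=0, L[0]='t', prepend. Next row=LF[0]=2
  step 3: row=2, L[2]='t', prepend. Next row=LF[2]=3
  step 4: row=3, L[3]='t', prepend. Next row=LF[3]=4
  step 5: row=4, L[4]='t', prepend. Next row=LF[4]=5
  step 6: row=5, L[5]='t', prepend. Next row=LF[5]=6
  step 7: row=6, L[6]='r', prepend. Next row=LF[6]=1
Reversed output: rttttt$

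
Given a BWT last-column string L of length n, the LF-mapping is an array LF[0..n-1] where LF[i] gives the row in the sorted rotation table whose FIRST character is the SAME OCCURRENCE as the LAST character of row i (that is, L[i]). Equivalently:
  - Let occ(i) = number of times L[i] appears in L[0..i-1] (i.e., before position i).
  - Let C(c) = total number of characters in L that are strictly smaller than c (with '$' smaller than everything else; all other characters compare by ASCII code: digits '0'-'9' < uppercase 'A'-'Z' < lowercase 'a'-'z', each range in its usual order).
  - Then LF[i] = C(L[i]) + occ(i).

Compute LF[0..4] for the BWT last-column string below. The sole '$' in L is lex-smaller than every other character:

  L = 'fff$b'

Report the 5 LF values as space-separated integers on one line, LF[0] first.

Answer: 2 3 4 0 1

Derivation:
Char counts: '$':1, 'b':1, 'f':3
C (first-col start): C('$')=0, C('b')=1, C('f')=2
L[0]='f': occ=0, LF[0]=C('f')+0=2+0=2
L[1]='f': occ=1, LF[1]=C('f')+1=2+1=3
L[2]='f': occ=2, LF[2]=C('f')+2=2+2=4
L[3]='$': occ=0, LF[3]=C('$')+0=0+0=0
L[4]='b': occ=0, LF[4]=C('b')+0=1+0=1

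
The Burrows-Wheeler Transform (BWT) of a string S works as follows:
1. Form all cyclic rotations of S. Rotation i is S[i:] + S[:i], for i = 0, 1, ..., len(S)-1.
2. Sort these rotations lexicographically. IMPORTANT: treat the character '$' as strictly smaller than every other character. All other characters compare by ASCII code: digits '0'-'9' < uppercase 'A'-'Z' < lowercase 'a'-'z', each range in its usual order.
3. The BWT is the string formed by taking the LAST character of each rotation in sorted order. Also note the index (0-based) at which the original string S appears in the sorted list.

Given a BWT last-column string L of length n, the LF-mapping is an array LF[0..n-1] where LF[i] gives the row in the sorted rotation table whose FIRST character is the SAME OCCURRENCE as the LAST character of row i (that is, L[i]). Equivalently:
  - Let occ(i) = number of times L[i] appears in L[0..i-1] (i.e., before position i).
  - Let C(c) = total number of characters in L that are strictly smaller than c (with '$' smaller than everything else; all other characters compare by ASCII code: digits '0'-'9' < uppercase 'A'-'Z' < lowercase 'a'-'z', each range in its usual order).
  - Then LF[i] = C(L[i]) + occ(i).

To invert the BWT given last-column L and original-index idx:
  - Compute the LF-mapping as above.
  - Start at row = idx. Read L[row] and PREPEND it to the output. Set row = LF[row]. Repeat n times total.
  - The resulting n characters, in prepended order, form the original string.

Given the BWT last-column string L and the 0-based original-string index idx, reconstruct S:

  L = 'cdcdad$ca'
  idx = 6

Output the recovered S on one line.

Answer: dacadcdc$

Derivation:
LF mapping: 3 6 4 7 1 8 0 5 2
Walk LF starting at row 6, prepending L[row]:
  step 1: row=6, L[6]='$', prepend. Next row=LF[6]=0
  step 2: row=0, L[0]='c', prepend. Next row=LF[0]=3
  step 3: row=3, L[3]='d', prepend. Next row=LF[3]=7
  step 4: row=7, L[7]='c', prepend. Next row=LF[7]=5
  step 5: row=5, L[5]='d', prepend. Next row=LF[5]=8
  step 6: row=8, L[8]='a', prepend. Next row=LF[8]=2
  step 7: row=2, L[2]='c', prepend. Next row=LF[2]=4
  step 8: row=4, L[4]='a', prepend. Next row=LF[4]=1
  step 9: row=1, L[1]='d', prepend. Next row=LF[1]=6
Reversed output: dacadcdc$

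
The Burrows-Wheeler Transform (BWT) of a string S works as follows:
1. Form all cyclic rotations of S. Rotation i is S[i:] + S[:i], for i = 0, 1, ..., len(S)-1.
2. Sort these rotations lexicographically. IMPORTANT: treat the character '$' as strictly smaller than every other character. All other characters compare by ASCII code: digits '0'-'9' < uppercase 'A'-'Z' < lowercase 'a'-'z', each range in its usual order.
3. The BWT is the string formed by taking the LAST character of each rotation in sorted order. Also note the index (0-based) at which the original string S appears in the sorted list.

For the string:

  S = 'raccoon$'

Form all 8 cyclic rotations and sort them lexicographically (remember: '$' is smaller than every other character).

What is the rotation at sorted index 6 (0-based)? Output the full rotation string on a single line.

Answer: oon$racc

Derivation:
All 8 rotations (rotation i = S[i:]+S[:i]):
  rot[0] = raccoon$
  rot[1] = accoon$r
  rot[2] = ccoon$ra
  rot[3] = coon$rac
  rot[4] = oon$racc
  rot[5] = on$racco
  rot[6] = n$raccoo
  rot[7] = $raccoon
Sorted (with $ < everything):
  sorted[0] = $raccoon
  sorted[1] = accoon$r
  sorted[2] = ccoon$ra
  sorted[3] = coon$rac
  sorted[4] = n$raccoo
  sorted[5] = on$racco
  sorted[6] = oon$racc
  sorted[7] = raccoon$
sorted[6] = oon$racc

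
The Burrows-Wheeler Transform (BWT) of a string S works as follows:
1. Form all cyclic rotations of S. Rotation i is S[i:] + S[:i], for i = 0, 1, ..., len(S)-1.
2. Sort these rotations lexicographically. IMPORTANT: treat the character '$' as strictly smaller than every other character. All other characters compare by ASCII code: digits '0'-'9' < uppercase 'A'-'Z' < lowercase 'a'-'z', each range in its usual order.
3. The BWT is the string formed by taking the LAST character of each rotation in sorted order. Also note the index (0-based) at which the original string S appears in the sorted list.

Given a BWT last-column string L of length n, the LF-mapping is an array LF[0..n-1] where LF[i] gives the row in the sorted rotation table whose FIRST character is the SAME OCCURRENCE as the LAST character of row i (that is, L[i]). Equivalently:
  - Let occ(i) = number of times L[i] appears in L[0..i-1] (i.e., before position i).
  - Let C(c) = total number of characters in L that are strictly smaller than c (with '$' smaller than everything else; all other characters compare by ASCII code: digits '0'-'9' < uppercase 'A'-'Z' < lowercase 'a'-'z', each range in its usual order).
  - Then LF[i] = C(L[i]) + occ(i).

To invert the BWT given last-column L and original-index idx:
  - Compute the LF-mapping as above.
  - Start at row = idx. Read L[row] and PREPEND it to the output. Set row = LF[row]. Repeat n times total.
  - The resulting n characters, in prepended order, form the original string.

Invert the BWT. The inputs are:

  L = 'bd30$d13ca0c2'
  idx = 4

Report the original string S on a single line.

LF mapping: 8 11 5 1 0 12 3 6 9 7 2 10 4
Walk LF starting at row 4, prepending L[row]:
  step 1: row=4, L[4]='$', prepend. Next row=LF[4]=0
  step 2: row=0, L[0]='b', prepend. Next row=LF[0]=8
  step 3: row=8, L[8]='c', prepend. Next row=LF[8]=9
  step 4: row=9, L[9]='a', prepend. Next row=LF[9]=7
  step 5: row=7, L[7]='3', prepend. Next row=LF[7]=6
  step 6: row=6, L[6]='1', prepend. Next row=LF[6]=3
  step 7: row=3, L[3]='0', prepend. Next row=LF[3]=1
  step 8: row=1, L[1]='d', prepend. Next row=LF[1]=11
  step 9: row=11, L[11]='c', prepend. Next row=LF[11]=10
  step 10: row=10, L[10]='0', prepend. Next row=LF[10]=2
  step 11: row=2, L[2]='3', prepend. Next row=LF[2]=5
  step 12: row=5, L[5]='d', prepend. Next row=LF[5]=12
  step 13: row=12, L[12]='2', prepend. Next row=LF[12]=4
Reversed output: 2d30cd013acb$

Answer: 2d30cd013acb$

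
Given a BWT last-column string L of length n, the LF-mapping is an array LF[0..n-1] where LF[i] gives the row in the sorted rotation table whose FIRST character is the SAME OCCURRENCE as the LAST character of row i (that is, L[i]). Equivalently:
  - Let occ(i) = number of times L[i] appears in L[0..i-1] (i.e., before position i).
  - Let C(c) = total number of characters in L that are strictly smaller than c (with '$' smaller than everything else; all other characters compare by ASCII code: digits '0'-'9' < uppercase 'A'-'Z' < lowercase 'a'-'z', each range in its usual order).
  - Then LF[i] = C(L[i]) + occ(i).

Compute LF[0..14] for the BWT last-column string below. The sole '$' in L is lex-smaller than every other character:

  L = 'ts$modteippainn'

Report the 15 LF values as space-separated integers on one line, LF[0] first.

Answer: 13 12 0 6 9 2 14 3 4 10 11 1 5 7 8

Derivation:
Char counts: '$':1, 'a':1, 'd':1, 'e':1, 'i':2, 'm':1, 'n':2, 'o':1, 'p':2, 's':1, 't':2
C (first-col start): C('$')=0, C('a')=1, C('d')=2, C('e')=3, C('i')=4, C('m')=6, C('n')=7, C('o')=9, C('p')=10, C('s')=12, C('t')=13
L[0]='t': occ=0, LF[0]=C('t')+0=13+0=13
L[1]='s': occ=0, LF[1]=C('s')+0=12+0=12
L[2]='$': occ=0, LF[2]=C('$')+0=0+0=0
L[3]='m': occ=0, LF[3]=C('m')+0=6+0=6
L[4]='o': occ=0, LF[4]=C('o')+0=9+0=9
L[5]='d': occ=0, LF[5]=C('d')+0=2+0=2
L[6]='t': occ=1, LF[6]=C('t')+1=13+1=14
L[7]='e': occ=0, LF[7]=C('e')+0=3+0=3
L[8]='i': occ=0, LF[8]=C('i')+0=4+0=4
L[9]='p': occ=0, LF[9]=C('p')+0=10+0=10
L[10]='p': occ=1, LF[10]=C('p')+1=10+1=11
L[11]='a': occ=0, LF[11]=C('a')+0=1+0=1
L[12]='i': occ=1, LF[12]=C('i')+1=4+1=5
L[13]='n': occ=0, LF[13]=C('n')+0=7+0=7
L[14]='n': occ=1, LF[14]=C('n')+1=7+1=8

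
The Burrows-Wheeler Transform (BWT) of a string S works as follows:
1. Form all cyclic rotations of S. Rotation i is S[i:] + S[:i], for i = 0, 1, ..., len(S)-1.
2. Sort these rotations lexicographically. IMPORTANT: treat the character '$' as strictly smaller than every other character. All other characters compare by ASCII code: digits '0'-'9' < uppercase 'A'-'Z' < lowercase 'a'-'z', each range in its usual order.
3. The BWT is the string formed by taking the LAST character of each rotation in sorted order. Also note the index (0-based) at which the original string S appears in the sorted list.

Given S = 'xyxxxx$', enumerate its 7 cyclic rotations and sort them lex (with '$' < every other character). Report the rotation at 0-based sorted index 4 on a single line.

Answer: xxxx$xy

Derivation:
All 7 rotations (rotation i = S[i:]+S[:i]):
  rot[0] = xyxxxx$
  rot[1] = yxxxx$x
  rot[2] = xxxx$xy
  rot[3] = xxx$xyx
  rot[4] = xx$xyxx
  rot[5] = x$xyxxx
  rot[6] = $xyxxxx
Sorted (with $ < everything):
  sorted[0] = $xyxxxx
  sorted[1] = x$xyxxx
  sorted[2] = xx$xyxx
  sorted[3] = xxx$xyx
  sorted[4] = xxxx$xy
  sorted[5] = xyxxxx$
  sorted[6] = yxxxx$x
sorted[4] = xxxx$xy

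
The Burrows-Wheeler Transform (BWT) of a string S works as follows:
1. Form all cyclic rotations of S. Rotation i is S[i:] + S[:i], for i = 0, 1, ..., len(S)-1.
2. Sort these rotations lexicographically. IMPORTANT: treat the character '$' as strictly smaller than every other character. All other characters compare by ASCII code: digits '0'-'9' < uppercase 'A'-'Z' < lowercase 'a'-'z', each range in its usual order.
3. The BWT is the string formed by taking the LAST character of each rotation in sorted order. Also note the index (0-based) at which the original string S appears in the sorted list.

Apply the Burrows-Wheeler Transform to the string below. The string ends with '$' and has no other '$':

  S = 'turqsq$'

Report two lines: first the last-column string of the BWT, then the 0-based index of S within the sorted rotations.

Answer: qsruq$t
5

Derivation:
All 7 rotations (rotation i = S[i:]+S[:i]):
  rot[0] = turqsq$
  rot[1] = urqsq$t
  rot[2] = rqsq$tu
  rot[3] = qsq$tur
  rot[4] = sq$turq
  rot[5] = q$turqs
  rot[6] = $turqsq
Sorted (with $ < everything):
  sorted[0] = $turqsq  (last char: 'q')
  sorted[1] = q$turqs  (last char: 's')
  sorted[2] = qsq$tur  (last char: 'r')
  sorted[3] = rqsq$tu  (last char: 'u')
  sorted[4] = sq$turq  (last char: 'q')
  sorted[5] = turqsq$  (last char: '$')
  sorted[6] = urqsq$t  (last char: 't')
Last column: qsruq$t
Original string S is at sorted index 5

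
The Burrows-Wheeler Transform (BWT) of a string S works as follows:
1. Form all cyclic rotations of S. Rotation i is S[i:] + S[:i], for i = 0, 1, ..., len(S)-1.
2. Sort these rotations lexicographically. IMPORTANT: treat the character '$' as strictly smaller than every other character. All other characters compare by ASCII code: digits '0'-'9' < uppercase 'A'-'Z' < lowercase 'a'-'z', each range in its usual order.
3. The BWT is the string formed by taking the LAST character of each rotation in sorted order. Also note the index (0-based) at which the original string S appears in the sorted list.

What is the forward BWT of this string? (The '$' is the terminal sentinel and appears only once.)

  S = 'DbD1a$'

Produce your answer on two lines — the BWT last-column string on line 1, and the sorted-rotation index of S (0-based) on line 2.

Answer: aDb$1D
3

Derivation:
All 6 rotations (rotation i = S[i:]+S[:i]):
  rot[0] = DbD1a$
  rot[1] = bD1a$D
  rot[2] = D1a$Db
  rot[3] = 1a$DbD
  rot[4] = a$DbD1
  rot[5] = $DbD1a
Sorted (with $ < everything):
  sorted[0] = $DbD1a  (last char: 'a')
  sorted[1] = 1a$DbD  (last char: 'D')
  sorted[2] = D1a$Db  (last char: 'b')
  sorted[3] = DbD1a$  (last char: '$')
  sorted[4] = a$DbD1  (last char: '1')
  sorted[5] = bD1a$D  (last char: 'D')
Last column: aDb$1D
Original string S is at sorted index 3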